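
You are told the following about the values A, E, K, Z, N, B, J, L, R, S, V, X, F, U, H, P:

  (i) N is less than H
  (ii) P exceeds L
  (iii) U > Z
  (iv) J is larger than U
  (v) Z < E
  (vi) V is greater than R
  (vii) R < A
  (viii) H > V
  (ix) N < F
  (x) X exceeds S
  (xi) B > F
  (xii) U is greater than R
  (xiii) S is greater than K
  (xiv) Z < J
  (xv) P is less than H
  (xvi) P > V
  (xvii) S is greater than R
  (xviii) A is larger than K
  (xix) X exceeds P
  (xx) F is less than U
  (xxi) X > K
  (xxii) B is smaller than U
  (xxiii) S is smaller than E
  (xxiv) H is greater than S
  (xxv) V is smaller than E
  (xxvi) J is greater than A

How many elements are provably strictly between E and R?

2

The relations place R below E. An element lies strictly between them when it is forced above R and also forced below E.
Above R: {V, S, A, U, P, H, J, X}. Below E: {V, Z, K, S}.
Intersection: {V, S} — 2.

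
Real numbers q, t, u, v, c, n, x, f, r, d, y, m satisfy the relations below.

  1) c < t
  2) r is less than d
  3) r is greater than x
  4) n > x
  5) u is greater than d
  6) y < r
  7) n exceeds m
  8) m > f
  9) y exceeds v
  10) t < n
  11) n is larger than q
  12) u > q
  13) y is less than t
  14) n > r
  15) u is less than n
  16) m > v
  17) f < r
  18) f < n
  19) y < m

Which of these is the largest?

n

c is not greatest since c < t; f is not greatest since f < r; v is not greatest since v < y; q is not greatest since q < u; y is not greatest since y < r; x is not greatest since x < r; r is not greatest since r < n; t is not greatest since t < n; d is not greatest since d < u; u is not greatest since u < n; m is not greatest since m < n.
Only n has nothing above it, so n is the largest.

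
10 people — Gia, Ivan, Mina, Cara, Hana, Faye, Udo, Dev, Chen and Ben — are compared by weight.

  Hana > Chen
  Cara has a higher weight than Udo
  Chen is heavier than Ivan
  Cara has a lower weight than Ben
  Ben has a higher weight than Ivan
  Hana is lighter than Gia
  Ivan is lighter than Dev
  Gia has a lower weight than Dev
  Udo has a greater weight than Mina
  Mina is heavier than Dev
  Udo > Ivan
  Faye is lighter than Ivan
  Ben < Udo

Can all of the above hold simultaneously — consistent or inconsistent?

inconsistent

Chaining the given relations yields Udo < Cara < Ben, so Udo < Ben. But one relation states Ben < Udo. These cannot both hold.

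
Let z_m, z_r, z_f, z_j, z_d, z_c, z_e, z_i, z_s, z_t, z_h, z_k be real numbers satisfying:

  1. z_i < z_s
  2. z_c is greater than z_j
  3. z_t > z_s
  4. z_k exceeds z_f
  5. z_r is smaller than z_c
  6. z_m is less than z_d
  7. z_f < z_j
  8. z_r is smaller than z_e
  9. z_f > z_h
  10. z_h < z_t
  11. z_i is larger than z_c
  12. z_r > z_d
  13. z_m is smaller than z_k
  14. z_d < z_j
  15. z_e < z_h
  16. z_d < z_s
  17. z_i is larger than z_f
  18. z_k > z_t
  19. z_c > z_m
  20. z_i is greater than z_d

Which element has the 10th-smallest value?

The consecutive relations fix a unique order: z_m < z_d < z_r < z_e < z_h < z_f < z_j < z_c < z_i < z_s < z_t < z_k.
Counting 10 from the smallest end gives z_s.

z_s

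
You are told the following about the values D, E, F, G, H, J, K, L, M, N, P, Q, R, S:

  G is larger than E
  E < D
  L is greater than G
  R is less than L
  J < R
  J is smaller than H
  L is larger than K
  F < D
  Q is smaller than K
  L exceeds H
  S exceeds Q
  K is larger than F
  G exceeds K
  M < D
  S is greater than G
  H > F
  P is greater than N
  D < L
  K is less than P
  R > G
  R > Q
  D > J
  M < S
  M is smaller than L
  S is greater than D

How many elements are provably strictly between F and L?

The relations place F below L. An element lies strictly between them when it is forced above F and also forced below L.
Above F: {D, K, G, R, H, S, P}. Below L: {M, J, Q, E, D, K, G, R, H}.
Intersection: {D, K, G, R, H} — 5.

5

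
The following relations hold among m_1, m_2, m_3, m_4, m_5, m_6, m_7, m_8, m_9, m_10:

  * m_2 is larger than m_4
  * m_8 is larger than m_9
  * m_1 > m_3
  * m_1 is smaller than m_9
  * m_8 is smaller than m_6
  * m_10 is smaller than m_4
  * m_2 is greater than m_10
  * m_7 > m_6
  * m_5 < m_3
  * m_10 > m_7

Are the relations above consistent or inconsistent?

The single ordering m_5 < m_3 < m_1 < m_9 < m_8 < m_6 < m_7 < m_10 < m_4 < m_2 satisfies every listed relation, so no contradiction arises.

consistent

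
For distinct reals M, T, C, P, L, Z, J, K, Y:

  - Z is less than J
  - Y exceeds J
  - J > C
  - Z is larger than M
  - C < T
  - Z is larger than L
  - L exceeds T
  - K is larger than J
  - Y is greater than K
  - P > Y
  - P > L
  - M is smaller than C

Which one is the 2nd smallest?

Piecing the relations together gives one ordering: M < C < T < L < Z < J < K < Y < P.
Counting 2 from the smallest end gives C.

C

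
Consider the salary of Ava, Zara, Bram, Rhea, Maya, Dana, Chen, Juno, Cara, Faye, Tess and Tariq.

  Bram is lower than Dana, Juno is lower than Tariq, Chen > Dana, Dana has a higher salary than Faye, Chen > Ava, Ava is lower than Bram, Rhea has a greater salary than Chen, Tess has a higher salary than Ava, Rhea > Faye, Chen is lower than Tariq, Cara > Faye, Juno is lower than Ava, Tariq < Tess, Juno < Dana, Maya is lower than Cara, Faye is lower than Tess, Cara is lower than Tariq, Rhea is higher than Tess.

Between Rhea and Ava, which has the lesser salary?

Ava

Link the given pairs in sequence: Ava < Bram; Bram < Dana; Dana < Chen; Chen < Tariq; Tariq < Tess; Tess < Rhea.
Together: Ava < Bram < Dana < Chen < Tariq < Tess < Rhea.
So Ava < Rhea; Ava is the lower of the two.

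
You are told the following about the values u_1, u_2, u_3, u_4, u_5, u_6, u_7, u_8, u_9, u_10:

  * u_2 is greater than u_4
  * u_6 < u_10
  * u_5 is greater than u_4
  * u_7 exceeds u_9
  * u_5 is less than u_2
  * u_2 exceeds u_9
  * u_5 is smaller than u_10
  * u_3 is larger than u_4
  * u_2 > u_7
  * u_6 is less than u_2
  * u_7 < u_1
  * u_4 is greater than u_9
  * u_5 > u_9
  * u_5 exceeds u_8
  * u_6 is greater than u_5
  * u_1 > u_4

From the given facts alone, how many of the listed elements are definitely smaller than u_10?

5

Directly below u_10: u_5, u_6.
One step further: u_8, u_9, u_4 (5 so far).
Nothing else is reachable below u_10; 5 in all.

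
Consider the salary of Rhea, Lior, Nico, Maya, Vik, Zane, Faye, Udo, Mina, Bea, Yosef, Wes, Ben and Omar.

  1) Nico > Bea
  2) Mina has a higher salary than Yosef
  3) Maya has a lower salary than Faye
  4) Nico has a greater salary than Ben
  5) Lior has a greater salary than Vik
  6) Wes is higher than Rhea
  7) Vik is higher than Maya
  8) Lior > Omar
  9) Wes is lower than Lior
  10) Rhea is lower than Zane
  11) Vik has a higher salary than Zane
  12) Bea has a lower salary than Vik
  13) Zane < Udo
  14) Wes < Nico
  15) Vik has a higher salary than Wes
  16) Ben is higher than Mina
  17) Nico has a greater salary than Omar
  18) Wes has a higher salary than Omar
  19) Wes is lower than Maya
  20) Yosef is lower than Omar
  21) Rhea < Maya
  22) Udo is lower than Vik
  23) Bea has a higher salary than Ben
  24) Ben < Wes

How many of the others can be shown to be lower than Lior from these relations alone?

The elements the relations force below Lior are Yosef, Rhea, Zane, Omar, Mina, Ben, Udo, Bea, Wes, Maya, Vik — no chain reaches any other.
That is 11.

11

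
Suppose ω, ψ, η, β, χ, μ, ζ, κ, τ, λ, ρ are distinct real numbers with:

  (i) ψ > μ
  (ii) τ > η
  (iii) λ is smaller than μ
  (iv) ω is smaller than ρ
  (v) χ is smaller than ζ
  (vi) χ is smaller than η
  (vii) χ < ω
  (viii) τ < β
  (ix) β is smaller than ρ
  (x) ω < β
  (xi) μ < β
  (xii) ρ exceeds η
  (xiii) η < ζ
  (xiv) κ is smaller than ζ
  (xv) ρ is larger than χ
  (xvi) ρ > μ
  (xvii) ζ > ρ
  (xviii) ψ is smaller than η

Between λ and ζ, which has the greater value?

ζ

λ < μ and μ < ψ give λ < ψ.
Then ψ < η extends the chain to η.
With η < τ: λ < μ < ψ < η < τ.
Then τ < β extends the chain to β.
With β < ρ: λ < μ < ψ < η < τ < β < ρ.
Then ρ < ζ extends the chain to ζ.
So λ < ζ; ζ is the larger of the two.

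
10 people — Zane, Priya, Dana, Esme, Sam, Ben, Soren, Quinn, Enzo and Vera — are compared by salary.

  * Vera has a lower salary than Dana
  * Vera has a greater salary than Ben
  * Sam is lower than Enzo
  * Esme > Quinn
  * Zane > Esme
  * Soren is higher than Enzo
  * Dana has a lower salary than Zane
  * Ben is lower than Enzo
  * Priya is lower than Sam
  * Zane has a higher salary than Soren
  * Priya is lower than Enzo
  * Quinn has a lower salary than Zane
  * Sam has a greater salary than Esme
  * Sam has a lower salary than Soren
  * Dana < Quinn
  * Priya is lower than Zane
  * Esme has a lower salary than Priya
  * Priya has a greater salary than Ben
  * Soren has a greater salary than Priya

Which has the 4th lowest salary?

Quinn

Piecing the relations together gives one ordering: Ben < Vera < Dana < Quinn < Esme < Priya < Sam < Enzo < Soren < Zane.
The 4th smallest is Quinn.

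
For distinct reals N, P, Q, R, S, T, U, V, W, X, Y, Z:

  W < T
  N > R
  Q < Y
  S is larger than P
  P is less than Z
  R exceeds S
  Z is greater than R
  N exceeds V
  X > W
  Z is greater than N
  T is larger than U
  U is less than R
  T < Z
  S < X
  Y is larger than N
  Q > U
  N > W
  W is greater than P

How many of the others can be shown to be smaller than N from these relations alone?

6

Directly below N: W, V, R.
One step further: U, P, S (6 so far).
Nothing else is reachable below N; 6 in all.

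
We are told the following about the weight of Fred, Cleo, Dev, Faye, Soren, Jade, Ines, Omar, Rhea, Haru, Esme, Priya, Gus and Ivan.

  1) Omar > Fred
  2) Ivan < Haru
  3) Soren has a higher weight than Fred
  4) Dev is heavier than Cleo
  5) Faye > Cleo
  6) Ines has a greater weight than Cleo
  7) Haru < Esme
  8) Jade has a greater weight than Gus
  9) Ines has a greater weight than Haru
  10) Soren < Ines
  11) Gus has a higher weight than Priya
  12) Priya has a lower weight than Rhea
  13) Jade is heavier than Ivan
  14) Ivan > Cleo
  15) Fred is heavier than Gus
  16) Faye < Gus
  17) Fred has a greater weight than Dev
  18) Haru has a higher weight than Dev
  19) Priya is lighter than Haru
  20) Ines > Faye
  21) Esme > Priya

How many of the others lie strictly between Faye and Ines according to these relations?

3

Chaining upward from Faye reaches: Gus, Fred, Soren, Jade, Omar.
Chaining downward from Ines reaches: Priya, Cleo, Ivan, Dev, Gus, Fred, Soren, Haru.
Strictly between Faye and Ines are those in both lists: Gus, Fred, Soren — 3 elements.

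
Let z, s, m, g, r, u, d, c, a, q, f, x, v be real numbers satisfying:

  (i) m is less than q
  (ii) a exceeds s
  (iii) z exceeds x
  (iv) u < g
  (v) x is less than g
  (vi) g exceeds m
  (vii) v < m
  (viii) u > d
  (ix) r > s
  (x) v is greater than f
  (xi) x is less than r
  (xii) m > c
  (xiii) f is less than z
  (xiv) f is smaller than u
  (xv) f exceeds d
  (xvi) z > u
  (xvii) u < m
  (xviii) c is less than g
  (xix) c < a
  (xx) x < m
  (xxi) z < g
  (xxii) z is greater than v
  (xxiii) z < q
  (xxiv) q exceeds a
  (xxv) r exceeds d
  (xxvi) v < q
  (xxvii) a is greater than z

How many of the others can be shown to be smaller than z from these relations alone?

5

From z the given relations immediately reach f, v, x, u.
From those, d — 5 in total.
Nothing else is reachable below z; 5 in all.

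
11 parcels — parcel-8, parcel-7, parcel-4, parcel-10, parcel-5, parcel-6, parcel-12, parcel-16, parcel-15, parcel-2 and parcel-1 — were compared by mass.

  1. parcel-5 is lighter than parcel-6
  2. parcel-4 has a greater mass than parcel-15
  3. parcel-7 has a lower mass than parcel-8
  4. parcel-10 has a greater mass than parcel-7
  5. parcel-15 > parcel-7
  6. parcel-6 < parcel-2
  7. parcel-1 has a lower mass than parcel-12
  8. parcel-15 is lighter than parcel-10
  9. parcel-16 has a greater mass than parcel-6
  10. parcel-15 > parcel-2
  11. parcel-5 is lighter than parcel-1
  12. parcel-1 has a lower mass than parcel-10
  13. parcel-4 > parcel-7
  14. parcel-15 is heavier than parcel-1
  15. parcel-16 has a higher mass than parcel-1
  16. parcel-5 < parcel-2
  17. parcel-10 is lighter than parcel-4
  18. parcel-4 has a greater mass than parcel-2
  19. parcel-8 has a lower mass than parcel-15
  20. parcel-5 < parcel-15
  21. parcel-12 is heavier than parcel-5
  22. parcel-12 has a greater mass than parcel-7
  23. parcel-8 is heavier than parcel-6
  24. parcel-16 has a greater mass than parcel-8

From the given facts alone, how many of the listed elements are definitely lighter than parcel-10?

Directly below parcel-10: parcel-7, parcel-1, parcel-15.
One step further: parcel-5, parcel-8, parcel-2 (6 so far).
One step further: parcel-6 (7 so far).
Nothing else is reachable below parcel-10; 7 in all.

7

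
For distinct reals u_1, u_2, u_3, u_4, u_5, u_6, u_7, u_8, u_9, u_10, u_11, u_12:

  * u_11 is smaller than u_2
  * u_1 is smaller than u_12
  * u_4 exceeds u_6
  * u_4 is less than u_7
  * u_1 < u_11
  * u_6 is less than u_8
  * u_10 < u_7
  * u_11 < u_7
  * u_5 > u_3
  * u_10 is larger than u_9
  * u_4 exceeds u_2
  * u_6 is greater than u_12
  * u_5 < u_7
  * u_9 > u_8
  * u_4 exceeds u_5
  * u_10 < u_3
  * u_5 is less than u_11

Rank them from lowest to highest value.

Nothing is placed below u_1, so it is least; from there u_1 < u_12; u_12 < u_6; u_6 < u_8; u_8 < u_9; u_9 < u_10; u_10 < u_3; u_3 < u_5; u_5 < u_11; u_11 < u_2; u_2 < u_4; u_4 < u_7, each given directly.

u_1 < u_12 < u_6 < u_8 < u_9 < u_10 < u_3 < u_5 < u_11 < u_2 < u_4 < u_7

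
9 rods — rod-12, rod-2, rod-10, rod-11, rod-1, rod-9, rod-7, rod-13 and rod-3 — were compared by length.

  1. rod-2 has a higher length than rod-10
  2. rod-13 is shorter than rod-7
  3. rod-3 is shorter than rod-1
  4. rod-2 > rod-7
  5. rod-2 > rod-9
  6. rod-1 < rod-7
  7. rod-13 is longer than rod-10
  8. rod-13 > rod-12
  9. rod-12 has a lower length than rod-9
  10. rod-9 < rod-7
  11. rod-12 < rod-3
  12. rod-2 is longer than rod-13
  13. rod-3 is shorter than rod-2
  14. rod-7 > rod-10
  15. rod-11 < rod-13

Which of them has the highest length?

rod-2

rod-11 is not greatest since rod-11 < rod-13; rod-12 is not greatest since rod-12 < rod-3; rod-3 is not greatest since rod-3 < rod-1; rod-1 is not greatest since rod-1 < rod-7; rod-9 is not greatest since rod-9 < rod-2; rod-10 is not greatest since rod-10 < rod-2; rod-13 is not greatest since rod-13 < rod-2; rod-7 is not greatest since rod-7 < rod-2.
Only rod-2 has nothing above it, so rod-2 is the highest length.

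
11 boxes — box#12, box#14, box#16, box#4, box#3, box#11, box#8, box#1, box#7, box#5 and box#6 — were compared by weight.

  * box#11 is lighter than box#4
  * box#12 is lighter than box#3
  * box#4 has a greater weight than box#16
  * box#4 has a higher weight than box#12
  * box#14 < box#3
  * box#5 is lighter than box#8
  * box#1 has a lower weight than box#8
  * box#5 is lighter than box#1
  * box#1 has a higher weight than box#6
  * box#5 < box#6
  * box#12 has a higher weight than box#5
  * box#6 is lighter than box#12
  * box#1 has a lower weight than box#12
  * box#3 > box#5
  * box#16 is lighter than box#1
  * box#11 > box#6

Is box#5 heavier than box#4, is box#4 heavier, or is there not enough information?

box#5 < box#6 and box#6 < box#1 give box#5 < box#1.
Then box#1 < box#12 extends the chain to box#12.
With box#12 < box#4: box#5 < box#6 < box#1 < box#12 < box#4.
So box#4 is heavier.

box#4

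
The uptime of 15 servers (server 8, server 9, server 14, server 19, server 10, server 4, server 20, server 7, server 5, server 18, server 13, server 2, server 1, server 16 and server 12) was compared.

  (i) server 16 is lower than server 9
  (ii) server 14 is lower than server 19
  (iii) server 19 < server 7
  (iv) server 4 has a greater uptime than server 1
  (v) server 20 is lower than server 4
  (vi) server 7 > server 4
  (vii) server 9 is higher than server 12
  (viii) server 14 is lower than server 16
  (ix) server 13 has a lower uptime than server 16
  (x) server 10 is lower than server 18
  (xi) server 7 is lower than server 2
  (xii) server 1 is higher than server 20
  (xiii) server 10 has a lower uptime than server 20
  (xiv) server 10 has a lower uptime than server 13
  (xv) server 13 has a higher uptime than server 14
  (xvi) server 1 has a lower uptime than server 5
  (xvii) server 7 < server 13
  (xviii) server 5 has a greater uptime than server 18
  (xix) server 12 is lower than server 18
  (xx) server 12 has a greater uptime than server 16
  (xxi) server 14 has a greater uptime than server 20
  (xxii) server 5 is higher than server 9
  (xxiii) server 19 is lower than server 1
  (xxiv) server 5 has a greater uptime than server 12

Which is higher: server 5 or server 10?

Following the relations from server 10: server 10 < server 20 < server 14 < server 19 < server 1 < server 4 < server 7 < server 13 < server 16 < server 12 < server 18 < server 5.
So server 10 < server 5; server 5 is the higher of the two.

server 5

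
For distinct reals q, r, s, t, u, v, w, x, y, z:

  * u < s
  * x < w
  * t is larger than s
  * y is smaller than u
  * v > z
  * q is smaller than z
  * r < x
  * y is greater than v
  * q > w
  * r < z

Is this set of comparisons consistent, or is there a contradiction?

consistent

The single ordering r < x < w < q < z < v < y < u < s < t satisfies every listed relation, so no contradiction arises.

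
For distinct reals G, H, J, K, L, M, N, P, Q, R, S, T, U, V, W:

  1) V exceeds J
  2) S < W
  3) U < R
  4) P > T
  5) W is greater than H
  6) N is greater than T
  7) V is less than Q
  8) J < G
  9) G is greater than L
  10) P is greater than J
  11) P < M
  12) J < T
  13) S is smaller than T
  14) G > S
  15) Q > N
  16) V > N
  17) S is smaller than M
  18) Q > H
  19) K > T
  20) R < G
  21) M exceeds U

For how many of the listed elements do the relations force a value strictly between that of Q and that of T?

Chaining upward from T reaches: K, N, P, M, V.
Chaining downward from Q reaches: J, S, N, H, V.
Strictly between T and Q are those in both lists: N, V — 2 elements.

2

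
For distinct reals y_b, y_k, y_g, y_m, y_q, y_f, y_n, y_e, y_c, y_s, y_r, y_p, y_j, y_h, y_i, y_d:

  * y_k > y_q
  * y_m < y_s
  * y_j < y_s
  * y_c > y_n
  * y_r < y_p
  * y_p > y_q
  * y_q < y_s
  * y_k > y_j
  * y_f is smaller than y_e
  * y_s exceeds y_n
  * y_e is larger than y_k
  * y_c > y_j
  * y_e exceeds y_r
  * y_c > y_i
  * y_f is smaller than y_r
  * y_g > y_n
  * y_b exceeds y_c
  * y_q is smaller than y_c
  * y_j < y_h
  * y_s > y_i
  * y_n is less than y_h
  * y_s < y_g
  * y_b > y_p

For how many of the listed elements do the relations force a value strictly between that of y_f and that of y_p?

1

The relations place y_f below y_p. An element lies strictly between them when it is forced above y_f and also forced below y_p.
Above y_f: {y_r, y_e, y_b}. Below y_p: {y_q, y_r}.
Intersection: {y_r} — 1.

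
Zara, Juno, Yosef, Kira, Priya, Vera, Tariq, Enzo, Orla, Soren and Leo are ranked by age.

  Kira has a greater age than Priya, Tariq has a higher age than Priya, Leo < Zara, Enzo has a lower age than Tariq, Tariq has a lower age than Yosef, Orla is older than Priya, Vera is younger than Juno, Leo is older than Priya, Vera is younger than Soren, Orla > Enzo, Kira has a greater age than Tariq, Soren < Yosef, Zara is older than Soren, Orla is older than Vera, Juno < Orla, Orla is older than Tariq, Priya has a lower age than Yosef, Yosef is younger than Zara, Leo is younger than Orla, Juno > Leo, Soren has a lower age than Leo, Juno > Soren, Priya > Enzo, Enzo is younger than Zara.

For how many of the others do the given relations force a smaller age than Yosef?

5

From Yosef the given relations immediately reach Priya, Soren, Tariq.
From those, Enzo, Vera — 5 in total.
Nothing else is reachable below Yosef; 5 in all.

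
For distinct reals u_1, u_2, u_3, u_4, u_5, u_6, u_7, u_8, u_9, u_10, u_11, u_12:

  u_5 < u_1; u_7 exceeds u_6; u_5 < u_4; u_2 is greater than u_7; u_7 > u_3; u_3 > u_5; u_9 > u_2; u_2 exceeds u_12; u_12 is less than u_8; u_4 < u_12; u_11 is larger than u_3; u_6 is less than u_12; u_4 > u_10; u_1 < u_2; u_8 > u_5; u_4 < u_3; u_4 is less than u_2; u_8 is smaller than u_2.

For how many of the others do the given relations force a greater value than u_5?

The elements the relations force above u_5 are u_4, u_3, u_12, u_7, u_8, u_1, u_2, u_9, u_11 — no chain reaches any other.
That is 9.

9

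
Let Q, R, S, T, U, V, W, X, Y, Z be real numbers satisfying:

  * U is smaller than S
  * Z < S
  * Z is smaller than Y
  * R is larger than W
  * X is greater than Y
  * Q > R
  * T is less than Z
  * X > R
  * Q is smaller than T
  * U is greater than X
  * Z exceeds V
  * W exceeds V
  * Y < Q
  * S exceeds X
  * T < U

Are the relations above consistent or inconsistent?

Chaining the given relations yields Q < T < Z < Y, so Q < Y. But one relation states Y < Q. These cannot both hold.

inconsistent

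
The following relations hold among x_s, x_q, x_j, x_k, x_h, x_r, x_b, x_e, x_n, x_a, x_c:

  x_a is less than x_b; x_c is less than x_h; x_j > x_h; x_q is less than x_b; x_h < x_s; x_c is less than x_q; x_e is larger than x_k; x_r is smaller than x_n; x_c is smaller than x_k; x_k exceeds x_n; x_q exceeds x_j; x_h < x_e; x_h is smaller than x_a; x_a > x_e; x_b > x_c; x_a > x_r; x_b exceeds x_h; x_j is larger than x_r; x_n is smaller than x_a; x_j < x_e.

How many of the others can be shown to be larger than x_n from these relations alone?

From x_n the given relations immediately reach x_k, x_a.
From those, x_e, x_b — 4 in total.
Nothing else is reachable above x_n; 4 in all.

4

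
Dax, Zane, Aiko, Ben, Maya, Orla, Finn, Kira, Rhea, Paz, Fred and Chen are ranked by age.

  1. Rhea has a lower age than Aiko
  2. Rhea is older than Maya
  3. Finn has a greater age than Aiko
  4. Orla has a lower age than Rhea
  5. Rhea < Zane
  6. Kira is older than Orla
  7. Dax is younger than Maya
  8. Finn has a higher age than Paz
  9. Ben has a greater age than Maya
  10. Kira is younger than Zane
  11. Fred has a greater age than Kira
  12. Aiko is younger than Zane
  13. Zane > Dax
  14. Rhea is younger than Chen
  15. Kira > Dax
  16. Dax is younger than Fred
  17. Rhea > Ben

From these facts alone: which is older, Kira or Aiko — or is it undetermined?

undetermined

Following every chain through Aiko: above Aiko we get Finn, Zane; below Aiko we get Orla, Dax, Maya, Ben, Rhea.
Kira is not reached, and no chain runs the other way from Kira to Aiko.
So the given relations leave the order of Aiko and Kira undetermined.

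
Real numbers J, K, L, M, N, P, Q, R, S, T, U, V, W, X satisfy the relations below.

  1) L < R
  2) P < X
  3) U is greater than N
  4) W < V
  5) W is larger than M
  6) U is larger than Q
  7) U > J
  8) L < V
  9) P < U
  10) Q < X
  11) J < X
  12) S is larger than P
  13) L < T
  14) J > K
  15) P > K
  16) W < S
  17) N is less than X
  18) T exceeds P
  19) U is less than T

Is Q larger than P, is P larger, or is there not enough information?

Following every chain through P: above P we get S, U, X, T; below P we get K.
Q is not reached, and no chain runs the other way from Q to P.
So the given relations leave the order of P and Q undetermined.

undetermined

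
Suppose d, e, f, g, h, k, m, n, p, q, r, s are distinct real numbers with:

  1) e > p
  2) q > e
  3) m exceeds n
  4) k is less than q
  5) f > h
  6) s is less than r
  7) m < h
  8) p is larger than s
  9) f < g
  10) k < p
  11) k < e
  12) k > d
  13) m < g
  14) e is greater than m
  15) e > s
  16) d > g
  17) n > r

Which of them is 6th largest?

The consecutive relations fix a unique order: s < r < n < m < h < f < g < d < k < p < e < q.
The 6th largest is g.

g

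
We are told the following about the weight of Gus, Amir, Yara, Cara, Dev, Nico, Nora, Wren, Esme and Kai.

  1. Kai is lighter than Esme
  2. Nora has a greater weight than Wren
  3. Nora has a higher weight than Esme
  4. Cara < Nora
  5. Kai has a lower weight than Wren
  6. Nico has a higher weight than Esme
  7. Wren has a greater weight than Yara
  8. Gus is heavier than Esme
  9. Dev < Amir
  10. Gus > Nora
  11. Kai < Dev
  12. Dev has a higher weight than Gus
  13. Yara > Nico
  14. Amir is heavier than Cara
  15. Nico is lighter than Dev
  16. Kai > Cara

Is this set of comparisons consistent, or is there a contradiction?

Every relation is compatible with Cara < Kai < Esme < Nico < Yara < Wren < Nora < Gus < Dev < Amir; the set is consistent.

consistent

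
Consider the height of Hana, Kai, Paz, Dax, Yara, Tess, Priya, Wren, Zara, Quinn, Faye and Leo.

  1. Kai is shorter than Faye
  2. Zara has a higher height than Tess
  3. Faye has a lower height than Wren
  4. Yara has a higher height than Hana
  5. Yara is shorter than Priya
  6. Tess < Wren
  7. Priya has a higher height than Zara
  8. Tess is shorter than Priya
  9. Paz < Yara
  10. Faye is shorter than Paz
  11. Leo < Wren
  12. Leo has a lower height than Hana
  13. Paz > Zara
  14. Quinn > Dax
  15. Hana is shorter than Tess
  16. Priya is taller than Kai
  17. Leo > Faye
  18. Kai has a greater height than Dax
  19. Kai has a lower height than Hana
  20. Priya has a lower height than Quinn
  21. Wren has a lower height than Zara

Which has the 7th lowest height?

Wren

Chaining the given pairs: Dax < Kai < Faye < Leo < Hana < Tess < Wren < Zara < Paz < Yara < Priya < Quinn.
The 7th smallest is Wren.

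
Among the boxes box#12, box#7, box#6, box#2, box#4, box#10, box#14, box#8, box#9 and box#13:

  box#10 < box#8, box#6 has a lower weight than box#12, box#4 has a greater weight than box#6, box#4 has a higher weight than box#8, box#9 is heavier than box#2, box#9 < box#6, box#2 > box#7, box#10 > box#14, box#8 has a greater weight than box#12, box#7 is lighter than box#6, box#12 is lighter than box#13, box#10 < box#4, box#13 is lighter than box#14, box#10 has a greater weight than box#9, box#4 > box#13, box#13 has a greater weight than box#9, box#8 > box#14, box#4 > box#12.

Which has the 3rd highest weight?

Piecing the relations together gives one ordering: box#7 < box#2 < box#9 < box#6 < box#12 < box#13 < box#14 < box#10 < box#8 < box#4.
The 3rd largest is box#10.

box#10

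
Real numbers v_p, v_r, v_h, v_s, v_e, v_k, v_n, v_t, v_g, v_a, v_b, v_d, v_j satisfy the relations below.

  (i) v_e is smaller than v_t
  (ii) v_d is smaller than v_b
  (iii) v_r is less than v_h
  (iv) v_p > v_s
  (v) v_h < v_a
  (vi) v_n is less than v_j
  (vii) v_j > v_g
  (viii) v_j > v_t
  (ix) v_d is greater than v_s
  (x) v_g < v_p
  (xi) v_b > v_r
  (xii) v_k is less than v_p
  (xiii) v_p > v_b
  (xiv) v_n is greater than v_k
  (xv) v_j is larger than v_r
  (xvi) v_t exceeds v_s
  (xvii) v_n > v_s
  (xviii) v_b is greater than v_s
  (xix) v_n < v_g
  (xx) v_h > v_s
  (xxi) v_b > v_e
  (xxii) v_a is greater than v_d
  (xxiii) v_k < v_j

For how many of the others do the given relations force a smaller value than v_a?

4

From v_a the given relations immediately reach v_d, v_h.
From those, v_r, v_s — 4 in total.
No other element is forced below v_a by the given relations, so the count is 4.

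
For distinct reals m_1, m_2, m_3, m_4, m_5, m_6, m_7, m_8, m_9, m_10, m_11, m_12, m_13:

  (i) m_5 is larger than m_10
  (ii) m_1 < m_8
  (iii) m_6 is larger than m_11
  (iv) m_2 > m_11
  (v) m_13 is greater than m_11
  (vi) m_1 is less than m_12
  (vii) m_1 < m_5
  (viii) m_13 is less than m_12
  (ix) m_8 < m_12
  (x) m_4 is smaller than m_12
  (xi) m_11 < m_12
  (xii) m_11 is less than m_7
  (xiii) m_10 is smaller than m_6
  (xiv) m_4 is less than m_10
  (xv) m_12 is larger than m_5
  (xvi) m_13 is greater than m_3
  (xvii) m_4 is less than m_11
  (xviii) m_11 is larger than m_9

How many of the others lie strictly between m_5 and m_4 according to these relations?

1

Chaining upward from m_4 reaches: m_10, m_11, m_7, m_6, m_13, m_2, m_12.
Chaining downward from m_5 reaches: m_1, m_10.
Strictly between m_4 and m_5 are those in both lists: m_10 — 1 element.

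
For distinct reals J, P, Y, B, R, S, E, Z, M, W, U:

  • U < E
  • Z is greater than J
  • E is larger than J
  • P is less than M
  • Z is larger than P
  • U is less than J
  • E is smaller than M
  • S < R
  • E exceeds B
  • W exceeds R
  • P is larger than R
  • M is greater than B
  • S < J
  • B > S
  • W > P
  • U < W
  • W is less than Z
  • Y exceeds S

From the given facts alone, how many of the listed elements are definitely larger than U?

From U the given relations immediately reach W, J, E.
From those, M, Z — 5 in total.
Nothing else is reachable above U; 5 in all.

5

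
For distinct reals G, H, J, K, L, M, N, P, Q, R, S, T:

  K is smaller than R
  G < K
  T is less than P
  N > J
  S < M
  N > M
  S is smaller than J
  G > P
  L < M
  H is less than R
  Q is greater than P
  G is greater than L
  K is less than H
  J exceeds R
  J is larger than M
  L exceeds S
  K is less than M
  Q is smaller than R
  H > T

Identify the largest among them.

Chaining downward from N: directly below it, M, J; then S, L, K, R; then G, Q, H; then T, P.
That covers every other element, and nothing is given above N, so N is the largest.

N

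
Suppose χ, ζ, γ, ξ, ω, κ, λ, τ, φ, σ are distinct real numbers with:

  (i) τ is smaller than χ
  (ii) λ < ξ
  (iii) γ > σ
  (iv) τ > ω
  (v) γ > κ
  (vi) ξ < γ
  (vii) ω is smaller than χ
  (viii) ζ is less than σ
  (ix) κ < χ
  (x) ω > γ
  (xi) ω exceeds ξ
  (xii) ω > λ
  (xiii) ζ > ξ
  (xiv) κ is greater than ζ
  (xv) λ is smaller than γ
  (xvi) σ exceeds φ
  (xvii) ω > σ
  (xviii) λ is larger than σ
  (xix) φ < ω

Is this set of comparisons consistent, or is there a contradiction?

Chaining the given relations yields σ < λ < ξ < ζ, so σ < ζ. But one relation states ζ < σ. These cannot both hold.

inconsistent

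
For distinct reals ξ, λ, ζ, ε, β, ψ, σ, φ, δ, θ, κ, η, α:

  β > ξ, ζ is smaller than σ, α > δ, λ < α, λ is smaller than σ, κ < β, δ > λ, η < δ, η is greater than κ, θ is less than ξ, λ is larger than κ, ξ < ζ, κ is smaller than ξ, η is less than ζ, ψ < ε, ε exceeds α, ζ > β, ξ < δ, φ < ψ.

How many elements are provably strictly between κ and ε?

5

Chaining upward from κ reaches: λ, η, ξ, δ, β, ζ, α, σ.
Chaining downward from ε reaches: θ, λ, η, ξ, δ, φ, ψ, α.
Strictly between κ and ε are those in both lists: λ, η, ξ, δ, α — 5 elements.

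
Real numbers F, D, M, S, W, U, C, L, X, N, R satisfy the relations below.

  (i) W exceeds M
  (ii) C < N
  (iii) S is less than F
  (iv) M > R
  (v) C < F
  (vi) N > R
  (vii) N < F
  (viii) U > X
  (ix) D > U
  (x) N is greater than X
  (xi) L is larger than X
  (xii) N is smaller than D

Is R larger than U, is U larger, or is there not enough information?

Following every chain through R: above R we get M, W, N, F, D.
U is not reached, and no chain runs the other way from U to R.
So the given relations leave the order of R and U undetermined.

undetermined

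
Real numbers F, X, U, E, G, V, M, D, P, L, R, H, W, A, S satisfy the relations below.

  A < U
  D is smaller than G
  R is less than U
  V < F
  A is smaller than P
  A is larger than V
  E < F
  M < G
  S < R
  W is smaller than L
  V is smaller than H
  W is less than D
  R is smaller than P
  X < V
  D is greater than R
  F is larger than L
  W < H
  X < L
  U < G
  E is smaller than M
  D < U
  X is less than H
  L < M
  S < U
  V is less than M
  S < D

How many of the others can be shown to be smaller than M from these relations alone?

5

The elements the relations force below M are W, X, V, E, L — no chain reaches any other.
That is 5.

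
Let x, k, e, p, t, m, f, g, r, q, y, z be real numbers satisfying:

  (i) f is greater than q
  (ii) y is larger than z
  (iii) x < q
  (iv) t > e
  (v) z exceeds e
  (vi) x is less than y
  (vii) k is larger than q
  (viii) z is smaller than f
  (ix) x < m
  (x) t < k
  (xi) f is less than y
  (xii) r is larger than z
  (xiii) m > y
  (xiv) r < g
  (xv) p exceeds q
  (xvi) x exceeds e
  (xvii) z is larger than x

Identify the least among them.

e

Chaining upward from e: directly above it, x, z, t; then q, f, y, r, m, k; then p, g.
That covers every other element, and nothing is given below e, so e is the least.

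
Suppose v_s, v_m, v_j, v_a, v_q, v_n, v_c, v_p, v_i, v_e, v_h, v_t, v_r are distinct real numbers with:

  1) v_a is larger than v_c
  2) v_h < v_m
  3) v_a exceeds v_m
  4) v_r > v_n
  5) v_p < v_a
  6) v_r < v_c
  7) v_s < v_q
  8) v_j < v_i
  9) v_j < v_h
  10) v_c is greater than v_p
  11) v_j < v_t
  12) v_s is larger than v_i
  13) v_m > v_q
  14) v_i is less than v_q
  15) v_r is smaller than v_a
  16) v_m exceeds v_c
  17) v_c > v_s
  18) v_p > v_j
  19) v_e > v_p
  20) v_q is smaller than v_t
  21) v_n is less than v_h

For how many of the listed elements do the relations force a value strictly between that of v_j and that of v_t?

3

Chaining upward from v_j reaches: v_i, v_s, v_p, v_h, v_e, v_q, v_c, v_m, v_a.
Chaining downward from v_t reaches: v_i, v_s, v_q.
Strictly between v_j and v_t are those in both lists: v_i, v_s, v_q — 3 elements.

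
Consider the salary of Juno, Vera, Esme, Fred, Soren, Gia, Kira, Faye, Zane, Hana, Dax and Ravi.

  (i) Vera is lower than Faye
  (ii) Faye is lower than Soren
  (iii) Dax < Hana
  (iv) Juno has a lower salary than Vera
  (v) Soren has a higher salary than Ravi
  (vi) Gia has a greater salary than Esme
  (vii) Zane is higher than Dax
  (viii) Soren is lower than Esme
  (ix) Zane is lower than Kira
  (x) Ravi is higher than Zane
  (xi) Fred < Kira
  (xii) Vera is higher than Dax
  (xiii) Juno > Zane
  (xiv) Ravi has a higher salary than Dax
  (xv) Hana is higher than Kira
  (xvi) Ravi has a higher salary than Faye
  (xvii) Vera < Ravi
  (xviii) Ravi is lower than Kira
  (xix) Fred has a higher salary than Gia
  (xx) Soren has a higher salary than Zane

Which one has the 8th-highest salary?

Piecing the relations together gives one ordering: Dax < Zane < Juno < Vera < Faye < Ravi < Soren < Esme < Gia < Fred < Kira < Hana.
The 8th largest is Faye.

Faye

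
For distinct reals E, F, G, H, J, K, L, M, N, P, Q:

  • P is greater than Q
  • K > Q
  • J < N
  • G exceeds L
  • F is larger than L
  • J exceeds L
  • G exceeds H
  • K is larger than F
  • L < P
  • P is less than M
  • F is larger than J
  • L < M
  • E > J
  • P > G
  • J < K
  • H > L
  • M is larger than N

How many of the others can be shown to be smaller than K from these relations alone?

Directly below K: J, Q, F.
One step further: L (4 so far).
Nothing else is reachable below K; 4 in all.

4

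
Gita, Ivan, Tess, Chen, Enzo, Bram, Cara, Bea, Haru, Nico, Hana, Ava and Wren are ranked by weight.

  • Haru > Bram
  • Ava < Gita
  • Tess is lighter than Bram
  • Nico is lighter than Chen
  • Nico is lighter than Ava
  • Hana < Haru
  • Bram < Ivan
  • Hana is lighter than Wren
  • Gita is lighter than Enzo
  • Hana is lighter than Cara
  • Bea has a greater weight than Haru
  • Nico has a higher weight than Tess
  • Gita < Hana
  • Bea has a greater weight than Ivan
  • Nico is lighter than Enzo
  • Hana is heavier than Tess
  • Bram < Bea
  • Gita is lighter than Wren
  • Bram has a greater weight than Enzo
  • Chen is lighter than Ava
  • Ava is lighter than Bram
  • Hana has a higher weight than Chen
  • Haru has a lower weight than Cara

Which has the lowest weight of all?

Tess

Nico is not least since Tess < Nico; Chen is not least since Nico < Chen; Ava is not least since Nico < Ava; Gita is not least since Ava < Gita; Enzo is not least since Gita < Enzo; Bram is not least since Enzo < Bram; Ivan is not least since Bram < Ivan; Hana is not least since Tess < Hana; Haru is not least since Hana < Haru; Wren is not least since Gita < Wren; Bea is not least since Haru < Bea; Cara is not least since Hana < Cara.
Only Tess has nothing below it, so Tess is the lowest weight.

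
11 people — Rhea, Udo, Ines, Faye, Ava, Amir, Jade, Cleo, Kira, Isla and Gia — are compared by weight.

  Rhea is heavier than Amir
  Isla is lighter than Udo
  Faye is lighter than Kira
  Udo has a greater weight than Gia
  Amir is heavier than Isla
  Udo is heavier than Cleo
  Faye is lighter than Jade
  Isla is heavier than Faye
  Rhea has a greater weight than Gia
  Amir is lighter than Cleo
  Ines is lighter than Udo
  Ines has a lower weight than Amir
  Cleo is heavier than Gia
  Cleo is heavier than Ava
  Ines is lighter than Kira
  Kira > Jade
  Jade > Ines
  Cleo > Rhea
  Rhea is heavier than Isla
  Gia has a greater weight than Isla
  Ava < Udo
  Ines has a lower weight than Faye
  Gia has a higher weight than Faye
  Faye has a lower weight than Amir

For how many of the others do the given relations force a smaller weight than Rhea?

5

Directly below Rhea: Isla, Amir, Gia.
One step further: Ines, Faye (5 so far).
No other element is forced below Rhea by the given relations, so the count is 5.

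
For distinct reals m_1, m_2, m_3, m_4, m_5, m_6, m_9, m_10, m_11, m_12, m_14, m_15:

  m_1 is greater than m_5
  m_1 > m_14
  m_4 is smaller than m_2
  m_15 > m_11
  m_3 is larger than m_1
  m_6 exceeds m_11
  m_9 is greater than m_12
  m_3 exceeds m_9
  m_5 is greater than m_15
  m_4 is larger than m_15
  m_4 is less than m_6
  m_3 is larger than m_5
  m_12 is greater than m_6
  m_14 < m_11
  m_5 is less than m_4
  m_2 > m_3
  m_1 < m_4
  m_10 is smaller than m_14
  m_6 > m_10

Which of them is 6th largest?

m_4

Chaining the given pairs: m_10 < m_14 < m_11 < m_15 < m_5 < m_1 < m_4 < m_6 < m_12 < m_9 < m_3 < m_2.
The 6th largest is m_4.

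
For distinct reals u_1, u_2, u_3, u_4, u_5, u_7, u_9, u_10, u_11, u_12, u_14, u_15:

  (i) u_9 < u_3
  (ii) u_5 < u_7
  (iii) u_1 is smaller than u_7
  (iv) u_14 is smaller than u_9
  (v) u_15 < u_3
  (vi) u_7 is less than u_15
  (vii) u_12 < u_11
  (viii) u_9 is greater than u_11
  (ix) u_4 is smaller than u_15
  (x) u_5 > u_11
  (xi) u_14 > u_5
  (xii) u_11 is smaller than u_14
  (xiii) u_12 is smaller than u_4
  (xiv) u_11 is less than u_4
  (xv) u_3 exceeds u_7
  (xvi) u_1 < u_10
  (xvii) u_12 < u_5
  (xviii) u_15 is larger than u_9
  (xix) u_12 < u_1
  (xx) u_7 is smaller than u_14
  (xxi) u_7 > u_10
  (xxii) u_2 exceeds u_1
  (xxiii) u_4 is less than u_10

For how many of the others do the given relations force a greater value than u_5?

5

The elements the relations force above u_5 are u_7, u_14, u_9, u_15, u_3 — no chain reaches any other.
That is 5.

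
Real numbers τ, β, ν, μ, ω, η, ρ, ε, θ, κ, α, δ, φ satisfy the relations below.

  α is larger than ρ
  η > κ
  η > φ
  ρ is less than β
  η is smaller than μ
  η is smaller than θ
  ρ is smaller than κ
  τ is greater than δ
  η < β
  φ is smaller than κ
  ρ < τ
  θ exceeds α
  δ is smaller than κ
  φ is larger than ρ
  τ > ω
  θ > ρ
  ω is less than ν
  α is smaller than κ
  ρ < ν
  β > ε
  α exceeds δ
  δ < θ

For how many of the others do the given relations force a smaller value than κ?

From κ the given relations immediately reach ρ, δ, φ, α.
Nothing else is reachable below κ; 4 in all.

4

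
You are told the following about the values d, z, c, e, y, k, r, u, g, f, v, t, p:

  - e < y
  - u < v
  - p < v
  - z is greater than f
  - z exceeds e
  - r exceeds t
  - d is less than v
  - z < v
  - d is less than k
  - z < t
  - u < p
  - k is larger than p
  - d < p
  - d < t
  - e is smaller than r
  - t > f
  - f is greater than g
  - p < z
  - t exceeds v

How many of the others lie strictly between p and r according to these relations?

Chaining upward from p reaches: z, v, k, t.
Chaining downward from r reaches: d, e, g, u, f, z, v, t.
Strictly between p and r are those in both lists: z, v, t — 3 elements.

3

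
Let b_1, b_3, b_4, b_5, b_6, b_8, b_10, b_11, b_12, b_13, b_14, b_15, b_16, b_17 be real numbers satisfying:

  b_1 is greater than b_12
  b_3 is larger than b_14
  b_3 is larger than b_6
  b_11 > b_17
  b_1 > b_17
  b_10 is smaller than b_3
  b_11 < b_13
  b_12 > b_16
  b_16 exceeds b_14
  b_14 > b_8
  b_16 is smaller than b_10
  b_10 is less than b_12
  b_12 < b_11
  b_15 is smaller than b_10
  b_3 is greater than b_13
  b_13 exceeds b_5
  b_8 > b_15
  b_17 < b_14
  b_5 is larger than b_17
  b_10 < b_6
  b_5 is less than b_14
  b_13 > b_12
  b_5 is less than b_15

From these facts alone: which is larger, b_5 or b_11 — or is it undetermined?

b_11

b_5 < b_15 and b_15 < b_8 give b_5 < b_8.
Then b_8 < b_14 extends the chain to b_14.
Then b_14 < b_16 extends the chain to b_16.
With b_16 < b_10: b_5 < b_15 < b_8 < b_14 < b_16 < b_10.
With b_10 < b_12: b_5 < b_15 < b_8 < b_14 < b_16 < b_10 < b_12.
Then b_12 < b_11 extends the chain to b_11.
So b_11 is larger.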